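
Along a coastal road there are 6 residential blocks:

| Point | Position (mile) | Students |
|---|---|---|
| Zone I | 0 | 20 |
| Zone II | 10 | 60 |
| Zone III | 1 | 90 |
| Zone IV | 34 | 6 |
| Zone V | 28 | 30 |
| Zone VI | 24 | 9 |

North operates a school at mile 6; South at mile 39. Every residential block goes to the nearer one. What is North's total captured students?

170

The indifferent point is the midpoint (6+39)/2 = 22.5; residential blocks left of it (closer to North at 6) go to North, those right go to South.
  Zone I at 0 (w=20) → North
  Zone III at 1 (w=90) → North
  Zone II at 10 (w=60) → North
  Zone VI at 24 (w=9) → South
  Zone V at 28 (w=30) → South
  Zone IV at 34 (w=6) → South
North captures 170; South captures 45.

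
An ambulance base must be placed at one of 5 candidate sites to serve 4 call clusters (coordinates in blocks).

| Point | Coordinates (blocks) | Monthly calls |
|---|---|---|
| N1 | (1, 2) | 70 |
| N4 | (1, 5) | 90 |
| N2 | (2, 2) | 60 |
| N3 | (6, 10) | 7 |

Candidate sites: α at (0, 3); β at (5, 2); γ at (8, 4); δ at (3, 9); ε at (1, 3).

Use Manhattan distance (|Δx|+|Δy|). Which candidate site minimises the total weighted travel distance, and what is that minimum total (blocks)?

Total weighted distance at each candidate:
  α (0, 3): total = 681
  β (5, 2): total = 1153
  γ (8, 4): total = 1886
  δ (3, 9): total = 1678
  ε (1, 3): total = 454
Minimum is at ε with total 454 blocks.

ε, total 454 blocks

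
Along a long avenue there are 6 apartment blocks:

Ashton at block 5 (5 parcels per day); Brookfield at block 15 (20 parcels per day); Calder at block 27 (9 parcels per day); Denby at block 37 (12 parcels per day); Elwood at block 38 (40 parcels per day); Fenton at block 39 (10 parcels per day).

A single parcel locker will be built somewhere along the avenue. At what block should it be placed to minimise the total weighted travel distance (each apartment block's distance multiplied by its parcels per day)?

x = 38

For a sum of weighted absolute distances on a line, the optimum is the weighted median (not the mean). Total weight W = 96; half-weight = 48.
Sort by position and accumulate weight:
  block 5 (Ashton, w=5) → cum 5
  block 15 (Brookfield, w=20) → cum 25
  block 27 (Calder, w=9) → cum 34
  block 37 (Denby, w=12) → cum 46
  block 38 (Elwood, w=40) → cum 86  ≥ 48 → median here
  block 39 (Fenton, w=10) → cum 96
Optimal location: block 38.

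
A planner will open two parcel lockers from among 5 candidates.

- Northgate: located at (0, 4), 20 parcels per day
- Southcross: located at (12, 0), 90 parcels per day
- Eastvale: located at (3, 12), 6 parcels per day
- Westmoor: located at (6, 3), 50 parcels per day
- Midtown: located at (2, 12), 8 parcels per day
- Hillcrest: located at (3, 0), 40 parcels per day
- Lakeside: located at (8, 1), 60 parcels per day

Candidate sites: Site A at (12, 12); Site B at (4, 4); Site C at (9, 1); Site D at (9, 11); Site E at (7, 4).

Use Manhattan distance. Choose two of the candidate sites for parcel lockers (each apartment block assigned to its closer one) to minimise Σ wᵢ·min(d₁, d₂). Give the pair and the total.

Evaluate every pair (each demand assigned to the nearer of the two):
  {Site B, Site C}: total = 984
  {Site C, Site E}: total = 1116
  {Site C, Site D}: total = 1296
  {Site A, Site C}: total = 1324
  {Site B, Site E}: total = 1564
  {Site D, Site E}: total = 1716
  {Site A, Site E}: total = 1744
  {Site B, Site D}: total = 2036
  {Site A, Site B}: total = 2064
  {Site A, Site D}: total = 3396
Best pair: {Site B, Site C} with total 984.

{Site B, Site C}, total 984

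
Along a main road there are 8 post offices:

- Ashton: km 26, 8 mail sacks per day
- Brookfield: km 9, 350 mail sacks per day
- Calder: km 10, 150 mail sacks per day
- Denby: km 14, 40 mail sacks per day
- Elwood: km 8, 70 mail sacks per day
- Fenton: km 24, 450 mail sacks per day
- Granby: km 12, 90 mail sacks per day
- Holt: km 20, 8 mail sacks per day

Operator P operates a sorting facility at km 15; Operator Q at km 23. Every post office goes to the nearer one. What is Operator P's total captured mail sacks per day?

The indifferent point is the midpoint (15+23)/2 = 19; post offices left of it (closer to Operator P at 15) go to Operator P, those right go to Operator Q.
  Elwood at 8 (w=70) → Operator P
  Brookfield at 9 (w=350) → Operator P
  Calder at 10 (w=150) → Operator P
  Granby at 12 (w=90) → Operator P
  Denby at 14 (w=40) → Operator P
  Holt at 20 (w=8) → Operator Q
  Fenton at 24 (w=450) → Operator Q
  Ashton at 26 (w=8) → Operator Q
Operator P captures 700; Operator Q captures 466.

700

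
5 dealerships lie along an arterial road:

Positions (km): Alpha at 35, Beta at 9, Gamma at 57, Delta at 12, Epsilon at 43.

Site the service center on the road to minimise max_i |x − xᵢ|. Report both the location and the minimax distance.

The 1-center on a line is the midpoint of the two extreme points: leftmost at 9, rightmost at 57.
Optimal location = (9 + 57)/2 = 33; maximum distance = (57 − 9)/2 = 24.

location 33, max distance 24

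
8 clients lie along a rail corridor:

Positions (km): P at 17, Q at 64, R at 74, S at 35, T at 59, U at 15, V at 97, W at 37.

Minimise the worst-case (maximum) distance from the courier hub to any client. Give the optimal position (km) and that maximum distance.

location 56, max distance 41

The 1-center on a line is the midpoint of the two extreme points: leftmost at 15, rightmost at 97.
Optimal location = (15 + 97)/2 = 56; maximum distance = (97 − 15)/2 = 41.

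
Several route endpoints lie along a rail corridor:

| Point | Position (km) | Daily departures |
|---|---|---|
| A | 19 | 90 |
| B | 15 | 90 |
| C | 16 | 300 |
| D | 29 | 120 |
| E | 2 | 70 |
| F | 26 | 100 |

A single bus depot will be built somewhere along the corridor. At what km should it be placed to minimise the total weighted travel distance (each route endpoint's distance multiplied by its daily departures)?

x = 16

For a sum of weighted absolute distances on a line, the optimum is the weighted median (not the mean). Total weight W = 770; half-weight = 385.
Sort by position and accumulate weight:
  km 2 (E, w=70) → cum 70
  km 15 (B, w=90) → cum 160
  km 16 (C, w=300) → cum 460  ≥ 385 → median here
  km 19 (A, w=90) → cum 550
  km 26 (F, w=100) → cum 650
  km 29 (D, w=120) → cum 770
Optimal location: km 16.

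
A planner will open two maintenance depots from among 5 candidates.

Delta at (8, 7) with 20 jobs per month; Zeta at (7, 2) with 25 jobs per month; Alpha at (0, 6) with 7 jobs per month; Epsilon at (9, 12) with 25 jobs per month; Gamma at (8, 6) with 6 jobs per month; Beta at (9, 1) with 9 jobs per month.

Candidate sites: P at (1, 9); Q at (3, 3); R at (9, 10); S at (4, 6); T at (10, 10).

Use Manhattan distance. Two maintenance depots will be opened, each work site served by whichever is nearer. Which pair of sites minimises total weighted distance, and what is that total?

{Q, R}, total 399

Evaluate every pair (each demand assigned to the nearer of the two):
  {Q, R}: total = 399
  {R, S}: total = 438
  {Q, T}: total = 450
  {S, T}: total = 492
  {P, R}: total = 519
  {R, T}: total = 582
  {P, T}: total = 604
  {Q, S}: total = 624
  {P, S}: total = 692
  {P, Q}: total = 728
Best pair: {Q, R} with total 399.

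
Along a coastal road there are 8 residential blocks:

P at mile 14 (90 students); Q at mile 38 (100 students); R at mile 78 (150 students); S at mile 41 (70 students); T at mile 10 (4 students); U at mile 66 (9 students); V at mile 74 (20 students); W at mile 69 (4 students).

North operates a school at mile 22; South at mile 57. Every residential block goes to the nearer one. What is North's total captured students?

The indifferent point is the midpoint (22+57)/2 = 39.5; residential blocks left of it (closer to North at 22) go to North, those right go to South.
  T at 10 (w=4) → North
  P at 14 (w=90) → North
  Q at 38 (w=100) → North
  S at 41 (w=70) → South
  U at 66 (w=9) → South
  W at 69 (w=4) → South
  V at 74 (w=20) → South
  R at 78 (w=150) → South
North captures 194; South captures 253.

194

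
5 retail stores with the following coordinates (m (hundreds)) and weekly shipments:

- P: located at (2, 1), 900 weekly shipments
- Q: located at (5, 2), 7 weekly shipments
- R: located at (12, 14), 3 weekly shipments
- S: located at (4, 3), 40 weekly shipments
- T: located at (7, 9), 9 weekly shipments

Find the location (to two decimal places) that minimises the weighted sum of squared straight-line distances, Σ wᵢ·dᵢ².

(2.18, 1.21)

The minimiser of Σwᵢ‖p−pᵢ‖² is the weighted centroid p* = (Σwᵢpᵢ)/(Σwᵢ).
Σwᵢ = 959.
Σwᵢxᵢ = 900·2 + 7·5 + 3·12 + 40·4 + 9·7 = 2094.
Σwᵢyᵢ = 900·1 + 7·2 + 3·14 + 40·3 + 9·9 = 1157.
x* = 2094/959 = 2.18, y* = 1157/959 = 1.21.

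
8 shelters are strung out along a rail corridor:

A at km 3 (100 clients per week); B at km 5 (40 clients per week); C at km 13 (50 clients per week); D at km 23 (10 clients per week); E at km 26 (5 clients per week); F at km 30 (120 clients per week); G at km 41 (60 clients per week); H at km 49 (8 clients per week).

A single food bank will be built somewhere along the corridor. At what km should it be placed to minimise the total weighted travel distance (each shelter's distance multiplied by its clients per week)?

x = 23

For a sum of weighted absolute distances on a line, the optimum is the weighted median (not the mean). Total weight W = 393; half-weight = 196.5.
Sort by position and accumulate weight:
  km 3 (A, w=100) → cum 100
  km 5 (B, w=40) → cum 140
  km 13 (C, w=50) → cum 190
  km 23 (D, w=10) → cum 200  ≥ 196.5 → median here
  km 26 (E, w=5) → cum 205
  km 30 (F, w=120) → cum 325
  km 41 (G, w=60) → cum 385
  km 49 (H, w=8) → cum 393
Optimal location: km 23.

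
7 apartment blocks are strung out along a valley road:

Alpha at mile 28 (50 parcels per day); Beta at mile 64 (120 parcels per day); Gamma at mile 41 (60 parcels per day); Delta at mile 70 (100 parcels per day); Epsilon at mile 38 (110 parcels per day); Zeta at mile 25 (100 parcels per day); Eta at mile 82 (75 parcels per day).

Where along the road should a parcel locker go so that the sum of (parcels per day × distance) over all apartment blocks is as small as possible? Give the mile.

For a sum of weighted absolute distances on a line, the optimum is the weighted median (not the mean). Total weight W = 615; half-weight = 307.5.
Sort by position and accumulate weight:
  mile 25 (Zeta, w=100) → cum 100
  mile 28 (Alpha, w=50) → cum 150
  mile 38 (Epsilon, w=110) → cum 260
  mile 41 (Gamma, w=60) → cum 320  ≥ 307.5 → median here
  mile 64 (Beta, w=120) → cum 440
  mile 70 (Delta, w=100) → cum 540
  mile 82 (Eta, w=75) → cum 615
Optimal location: mile 41.

x = 41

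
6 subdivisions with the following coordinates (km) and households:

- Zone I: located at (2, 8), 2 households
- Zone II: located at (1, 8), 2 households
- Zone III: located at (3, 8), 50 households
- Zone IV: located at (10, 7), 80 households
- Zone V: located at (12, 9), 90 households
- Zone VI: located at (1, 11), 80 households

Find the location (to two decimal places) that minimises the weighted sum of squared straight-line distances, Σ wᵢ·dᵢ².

The minimiser of Σwᵢ‖p−pᵢ‖² is the weighted centroid p* = (Σwᵢpᵢ)/(Σwᵢ).
Σwᵢ = 304.
Σwᵢxᵢ = 2·2 + 2·1 + 50·3 + 80·10 + 90·12 + 80·1 = 2116.
Σwᵢyᵢ = 2·8 + 2·8 + 50·8 + 80·7 + 90·9 + 80·11 = 2682.
x* = 2116/304 = 6.96, y* = 2682/304 = 8.82.

(6.96, 8.82)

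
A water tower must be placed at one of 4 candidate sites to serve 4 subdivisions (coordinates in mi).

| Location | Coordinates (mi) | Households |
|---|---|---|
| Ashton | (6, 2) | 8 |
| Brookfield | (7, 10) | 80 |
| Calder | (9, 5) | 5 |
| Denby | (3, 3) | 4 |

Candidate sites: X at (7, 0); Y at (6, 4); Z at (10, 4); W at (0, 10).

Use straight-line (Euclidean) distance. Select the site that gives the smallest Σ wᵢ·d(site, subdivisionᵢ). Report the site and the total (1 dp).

Total weighted distance at each candidate:
  X (7, 0): total = 864.8
  Y (6, 4): total = 531.1
  Z (10, 4): total = 607.8
  W (0, 10): total = 721.9
Minimum is at Y with total 531.1 mi.

Y, total 531.1 mi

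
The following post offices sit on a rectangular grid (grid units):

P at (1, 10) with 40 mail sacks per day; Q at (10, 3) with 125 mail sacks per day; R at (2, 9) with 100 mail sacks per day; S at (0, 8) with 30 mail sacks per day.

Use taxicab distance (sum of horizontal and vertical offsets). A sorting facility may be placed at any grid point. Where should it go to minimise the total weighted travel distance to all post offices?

Manhattan distance separates: Σwᵢ(|x−xᵢ|+|y−yᵢ|) = Σwᵢ|x−xᵢ| + Σwᵢ|y−yᵢ|, so x and y are optimised independently as 1-D weighted medians.
Total weight W = 295; half = 147.5.
x-coordinate, sorted with cumulative weight:
  x=0 (S, w=30) cum 30
  x=1 (P, w=40) cum 70
  x=2 (R, w=100) cum 170  ← median
  x=10 (Q, w=125) cum 295
⇒ x* = 2
y-coordinate, sorted with cumulative weight:
  y=3 (Q, w=125) cum 125
  y=8 (S, w=30) cum 155  ← median
  y=9 (R, w=100) cum 255
  y=10 (P, w=40) cum 295
⇒ y* = 8

(2, 8)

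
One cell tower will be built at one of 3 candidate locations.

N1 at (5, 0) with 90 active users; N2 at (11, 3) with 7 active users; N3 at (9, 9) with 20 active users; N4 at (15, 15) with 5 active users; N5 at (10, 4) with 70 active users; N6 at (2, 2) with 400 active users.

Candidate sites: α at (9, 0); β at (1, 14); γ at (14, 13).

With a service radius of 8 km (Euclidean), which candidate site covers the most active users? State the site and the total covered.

α, covering 567

Coverage radius r = 8 km; a point is covered iff (Δx)²+(Δy)² ≤ 8² = 64.
  α (9, 0): covers {N1, N2, N5, N6} → 567
  β (1, 14): covers {none} → 0
  γ (14, 13): covers {N3, N4} → 25
Maximum coverage at α: 567 active users.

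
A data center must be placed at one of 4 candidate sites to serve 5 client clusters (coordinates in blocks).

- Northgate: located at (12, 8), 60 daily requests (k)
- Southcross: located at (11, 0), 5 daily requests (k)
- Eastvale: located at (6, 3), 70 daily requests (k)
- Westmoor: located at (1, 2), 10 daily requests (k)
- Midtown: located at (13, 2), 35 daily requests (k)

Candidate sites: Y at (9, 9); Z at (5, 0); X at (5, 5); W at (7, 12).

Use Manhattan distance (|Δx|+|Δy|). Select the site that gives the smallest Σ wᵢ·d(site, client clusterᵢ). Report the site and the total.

X, total 1320 blocks

Total weighted distance at each candidate:
  Y (9, 9): total = 1460
  Z (5, 0): total = 1620
  X (5, 5): total = 1320
  W (7, 12): total = 2040
Minimum is at X with total 1320 blocks.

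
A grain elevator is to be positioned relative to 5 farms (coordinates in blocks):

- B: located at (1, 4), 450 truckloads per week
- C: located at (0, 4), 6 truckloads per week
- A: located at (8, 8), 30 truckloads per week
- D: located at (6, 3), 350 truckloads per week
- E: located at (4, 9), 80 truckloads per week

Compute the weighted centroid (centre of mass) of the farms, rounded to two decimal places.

(3.40, 4.19)

The minimiser of Σwᵢ‖p−pᵢ‖² is the weighted centroid p* = (Σwᵢpᵢ)/(Σwᵢ).
Σwᵢ = 916.
Σwᵢxᵢ = 450·1 + 6·0 + 30·8 + 350·6 + 80·4 = 3110.
Σwᵢyᵢ = 450·4 + 6·4 + 30·8 + 350·3 + 80·9 = 3834.
x* = 3110/916 = 3.40, y* = 3834/916 = 4.19.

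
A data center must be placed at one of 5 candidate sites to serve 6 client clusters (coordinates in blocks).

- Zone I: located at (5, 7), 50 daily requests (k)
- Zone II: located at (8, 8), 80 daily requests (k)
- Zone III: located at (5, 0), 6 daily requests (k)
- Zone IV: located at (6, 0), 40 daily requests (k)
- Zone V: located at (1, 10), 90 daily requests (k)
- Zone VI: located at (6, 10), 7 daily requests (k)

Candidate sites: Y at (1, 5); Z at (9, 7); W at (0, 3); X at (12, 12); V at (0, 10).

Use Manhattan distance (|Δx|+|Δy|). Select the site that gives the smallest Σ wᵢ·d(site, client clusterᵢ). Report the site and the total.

Total weighted distance at each candidate:
  Y (1, 5): total = 2074
  Z (9, 7): total = 1858
  W (0, 3): total = 2709
  X (12, 12): total = 3300
  V (0, 10): total = 2062
Minimum is at Z with total 1858 blocks.

Z, total 1858 blocks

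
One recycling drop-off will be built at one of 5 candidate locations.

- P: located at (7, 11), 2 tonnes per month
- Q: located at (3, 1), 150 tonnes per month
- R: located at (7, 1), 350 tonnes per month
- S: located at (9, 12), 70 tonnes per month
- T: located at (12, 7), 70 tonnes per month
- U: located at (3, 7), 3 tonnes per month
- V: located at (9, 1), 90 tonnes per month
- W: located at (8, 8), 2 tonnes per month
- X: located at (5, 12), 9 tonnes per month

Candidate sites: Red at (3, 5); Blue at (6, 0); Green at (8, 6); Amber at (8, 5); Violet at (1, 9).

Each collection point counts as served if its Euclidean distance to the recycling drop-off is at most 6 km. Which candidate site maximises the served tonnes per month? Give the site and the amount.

Blue, covering 590

Coverage radius r = 6 km; a point is covered iff (Δx)²+(Δy)² ≤ 6² = 36.
  Red (3, 5): covers {Q, R, U, W} → 505
  Blue (6, 0): covers {Q, R, V} → 590
  Green (8, 6): covers {P, R, T, U, V, W} → 517
  Amber (8, 5): covers {R, T, U, V, W} → 515
  Violet (1, 9): covers {U, X} → 12
Maximum coverage at Blue: 590 tonnes per month.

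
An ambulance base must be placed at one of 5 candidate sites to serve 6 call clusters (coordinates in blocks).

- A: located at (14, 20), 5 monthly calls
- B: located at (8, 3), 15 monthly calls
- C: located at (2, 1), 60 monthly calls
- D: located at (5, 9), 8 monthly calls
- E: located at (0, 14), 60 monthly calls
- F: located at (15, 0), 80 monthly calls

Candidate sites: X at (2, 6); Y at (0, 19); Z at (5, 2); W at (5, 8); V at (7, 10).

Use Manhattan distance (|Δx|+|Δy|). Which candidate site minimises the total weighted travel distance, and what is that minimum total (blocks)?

Z, total 2471 blocks

Total weighted distance at each candidate:
  X (2, 6): total = 2733
  Y (0, 19): total = 4775
  Z (5, 2): total = 2471
  W (5, 8): total = 2933
  V (7, 10): total = 3169
Minimum is at Z with total 2471 blocks.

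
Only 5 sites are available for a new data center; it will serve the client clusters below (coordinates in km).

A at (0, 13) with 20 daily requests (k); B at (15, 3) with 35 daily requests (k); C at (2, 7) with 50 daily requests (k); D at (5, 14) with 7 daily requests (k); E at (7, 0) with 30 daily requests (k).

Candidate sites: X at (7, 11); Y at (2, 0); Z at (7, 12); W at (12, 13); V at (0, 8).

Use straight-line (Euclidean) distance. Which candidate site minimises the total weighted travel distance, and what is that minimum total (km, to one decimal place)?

V, total 1138.8 km

Total weighted distance at each candidate:
  X (7, 11): total = 1217.0
  Y (2, 0): total = 1330.2
  Z (7, 12): total = 1296.2
  W (12, 13): total = 1655.9
  V (0, 8): total = 1138.8
Minimum is at V with total 1138.8 km.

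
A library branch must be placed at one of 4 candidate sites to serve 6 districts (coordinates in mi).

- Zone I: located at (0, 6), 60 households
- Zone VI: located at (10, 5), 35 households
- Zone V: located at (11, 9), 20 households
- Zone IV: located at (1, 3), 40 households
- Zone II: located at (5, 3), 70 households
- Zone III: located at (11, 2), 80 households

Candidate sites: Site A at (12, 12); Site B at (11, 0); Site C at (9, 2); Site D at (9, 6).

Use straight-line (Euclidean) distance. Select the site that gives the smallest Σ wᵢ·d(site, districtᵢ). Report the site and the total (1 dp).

Site C, total 1618.3 mi

Total weighted distance at each candidate:
  Site A (12, 12): total = 3293.7
  Site B (11, 0): total = 2157.5
  Site C (9, 2): total = 1618.3
  Site D (9, 6): total = 1711.1
Minimum is at Site C with total 1618.3 mi.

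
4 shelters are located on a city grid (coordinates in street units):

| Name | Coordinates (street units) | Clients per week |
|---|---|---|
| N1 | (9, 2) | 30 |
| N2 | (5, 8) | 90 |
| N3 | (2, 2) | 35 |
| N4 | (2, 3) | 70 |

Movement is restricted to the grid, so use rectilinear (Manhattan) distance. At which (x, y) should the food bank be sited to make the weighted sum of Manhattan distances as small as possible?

Manhattan distance separates: Σwᵢ(|x−xᵢ|+|y−yᵢ|) = Σwᵢ|x−xᵢ| + Σwᵢ|y−yᵢ|, so x and y are optimised independently as 1-D weighted medians.
Total weight W = 225; half = 112.5.
x-coordinate, sorted with cumulative weight:
  x=2 (N3, w=35) cum 35
  x=2 (N4, w=70) cum 105
  x=5 (N2, w=90) cum 195  ← median
  x=9 (N1, w=30) cum 225
⇒ x* = 5
y-coordinate, sorted with cumulative weight:
  y=2 (N1, w=30) cum 30
  y=2 (N3, w=35) cum 65
  y=3 (N4, w=70) cum 135  ← median
  y=8 (N2, w=90) cum 225
⇒ y* = 3

(5, 3)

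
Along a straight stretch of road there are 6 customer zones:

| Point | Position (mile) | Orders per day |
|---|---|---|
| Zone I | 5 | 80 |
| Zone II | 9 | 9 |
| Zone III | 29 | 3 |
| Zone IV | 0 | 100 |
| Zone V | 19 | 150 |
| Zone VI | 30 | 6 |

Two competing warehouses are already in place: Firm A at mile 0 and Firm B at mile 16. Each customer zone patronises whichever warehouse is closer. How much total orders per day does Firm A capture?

180

The indifferent point is the midpoint (0+16)/2 = 8; customer zones left of it (closer to Firm A at 0) go to Firm A, those right go to Firm B.
  Zone IV at 0 (w=100) → Firm A
  Zone I at 5 (w=80) → Firm A
  Zone II at 9 (w=9) → Firm B
  Zone V at 19 (w=150) → Firm B
  Zone III at 29 (w=3) → Firm B
  Zone VI at 30 (w=6) → Firm B
Firm A captures 180; Firm B captures 168.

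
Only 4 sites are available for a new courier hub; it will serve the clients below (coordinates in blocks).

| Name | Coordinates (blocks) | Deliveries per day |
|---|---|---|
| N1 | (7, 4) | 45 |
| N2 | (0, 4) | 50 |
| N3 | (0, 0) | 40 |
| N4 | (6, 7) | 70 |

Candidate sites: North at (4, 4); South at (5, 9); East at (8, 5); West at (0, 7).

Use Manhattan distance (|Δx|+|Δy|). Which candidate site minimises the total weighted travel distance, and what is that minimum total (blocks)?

North, total 1005 blocks

Total weighted distance at each candidate:
  North (4, 4): total = 1005
  South (5, 9): total = 1585
  East (8, 5): total = 1340
  West (0, 7): total = 1300
Minimum is at North with total 1005 blocks.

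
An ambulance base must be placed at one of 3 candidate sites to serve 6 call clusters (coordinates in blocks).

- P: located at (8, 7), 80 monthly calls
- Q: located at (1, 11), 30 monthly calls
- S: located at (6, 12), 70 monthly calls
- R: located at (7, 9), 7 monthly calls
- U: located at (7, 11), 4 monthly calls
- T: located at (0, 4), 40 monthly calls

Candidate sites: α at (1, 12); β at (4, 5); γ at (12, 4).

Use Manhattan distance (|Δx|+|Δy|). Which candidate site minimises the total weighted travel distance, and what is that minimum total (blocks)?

Total weighted distance at each candidate:
  α (1, 12): total = 1791
  β (4, 5): total = 1665
  γ (12, 4): total = 2678
Minimum is at β with total 1665 blocks.

β, total 1665 blocks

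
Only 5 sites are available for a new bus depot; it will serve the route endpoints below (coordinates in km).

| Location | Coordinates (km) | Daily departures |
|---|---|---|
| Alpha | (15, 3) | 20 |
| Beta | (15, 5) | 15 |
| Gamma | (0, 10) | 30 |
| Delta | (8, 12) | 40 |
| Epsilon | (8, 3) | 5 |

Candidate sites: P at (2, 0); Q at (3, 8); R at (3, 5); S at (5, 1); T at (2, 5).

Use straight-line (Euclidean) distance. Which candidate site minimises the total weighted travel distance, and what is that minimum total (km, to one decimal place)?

Total weighted distance at each candidate:
  P (2, 0): total = 1351.9
  Q (3, 8): total = 845.2
  R (3, 5): total = 969.3
  S (5, 1): total = 1148.5
  T (2, 5): total = 1020.0
Minimum is at Q with total 845.2 km.

Q, total 845.2 km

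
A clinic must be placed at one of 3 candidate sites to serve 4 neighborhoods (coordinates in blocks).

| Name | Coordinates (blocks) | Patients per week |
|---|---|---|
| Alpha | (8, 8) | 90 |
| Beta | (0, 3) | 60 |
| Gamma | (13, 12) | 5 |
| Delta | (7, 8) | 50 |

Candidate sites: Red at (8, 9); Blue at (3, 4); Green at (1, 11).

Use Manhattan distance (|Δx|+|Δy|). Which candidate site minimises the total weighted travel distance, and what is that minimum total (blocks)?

Total weighted distance at each candidate:
  Red (8, 9): total = 1070
  Blue (3, 4): total = 1540
  Green (1, 11): total = 1955
Minimum is at Red with total 1070 blocks.

Red, total 1070 blocks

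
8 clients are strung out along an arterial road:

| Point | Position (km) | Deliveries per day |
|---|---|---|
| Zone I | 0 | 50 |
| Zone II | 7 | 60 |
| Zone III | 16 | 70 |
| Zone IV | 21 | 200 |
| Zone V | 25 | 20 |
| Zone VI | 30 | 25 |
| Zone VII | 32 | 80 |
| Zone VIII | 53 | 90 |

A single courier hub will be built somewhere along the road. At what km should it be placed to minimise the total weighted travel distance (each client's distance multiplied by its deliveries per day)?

For a sum of weighted absolute distances on a line, the optimum is the weighted median (not the mean). Total weight W = 595; half-weight = 297.5.
Sort by position and accumulate weight:
  km 0 (Zone I, w=50) → cum 50
  km 7 (Zone II, w=60) → cum 110
  km 16 (Zone III, w=70) → cum 180
  km 21 (Zone IV, w=200) → cum 380  ≥ 297.5 → median here
  km 25 (Zone V, w=20) → cum 400
  km 30 (Zone VI, w=25) → cum 425
  km 32 (Zone VII, w=80) → cum 505
  km 53 (Zone VIII, w=90) → cum 595
Optimal location: km 21.

x = 21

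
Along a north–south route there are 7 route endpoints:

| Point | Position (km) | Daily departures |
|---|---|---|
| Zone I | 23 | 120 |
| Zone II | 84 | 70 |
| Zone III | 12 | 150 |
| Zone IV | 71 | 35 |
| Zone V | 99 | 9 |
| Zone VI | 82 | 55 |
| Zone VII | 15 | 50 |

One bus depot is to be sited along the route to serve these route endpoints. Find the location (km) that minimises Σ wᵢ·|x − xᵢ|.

For a sum of weighted absolute distances on a line, the optimum is the weighted median (not the mean). Total weight W = 489; half-weight = 244.5.
Sort by position and accumulate weight:
  km 12 (Zone III, w=150) → cum 150
  km 15 (Zone VII, w=50) → cum 200
  km 23 (Zone I, w=120) → cum 320  ≥ 244.5 → median here
  km 71 (Zone IV, w=35) → cum 355
  km 82 (Zone VI, w=55) → cum 410
  km 84 (Zone II, w=70) → cum 480
  km 99 (Zone V, w=9) → cum 489
Optimal location: km 23.

x = 23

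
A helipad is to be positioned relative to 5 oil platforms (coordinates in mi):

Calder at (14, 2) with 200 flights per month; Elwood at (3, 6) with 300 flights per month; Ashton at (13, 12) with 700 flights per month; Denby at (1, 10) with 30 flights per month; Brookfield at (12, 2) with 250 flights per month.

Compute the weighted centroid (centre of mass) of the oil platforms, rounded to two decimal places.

(10.70, 7.70)

The minimiser of Σwᵢ‖p−pᵢ‖² is the weighted centroid p* = (Σwᵢpᵢ)/(Σwᵢ).
Σwᵢ = 1480.
Σwᵢxᵢ = 200·14 + 300·3 + 700·13 + 30·1 + 250·12 = 15830.
Σwᵢyᵢ = 200·2 + 300·6 + 700·12 + 30·10 + 250·2 = 11400.
x* = 15830/1480 = 10.70, y* = 11400/1480 = 7.70.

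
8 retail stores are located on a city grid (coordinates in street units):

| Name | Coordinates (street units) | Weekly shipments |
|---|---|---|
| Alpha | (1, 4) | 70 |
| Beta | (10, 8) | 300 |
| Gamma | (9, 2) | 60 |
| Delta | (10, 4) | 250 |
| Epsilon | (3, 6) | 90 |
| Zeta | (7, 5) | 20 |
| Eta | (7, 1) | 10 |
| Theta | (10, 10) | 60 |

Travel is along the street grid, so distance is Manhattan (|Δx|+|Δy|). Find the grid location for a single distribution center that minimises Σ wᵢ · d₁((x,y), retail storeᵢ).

(10, 6)

Manhattan distance separates: Σwᵢ(|x−xᵢ|+|y−yᵢ|) = Σwᵢ|x−xᵢ| + Σwᵢ|y−yᵢ|, so x and y are optimised independently as 1-D weighted medians.
Total weight W = 860; half = 430.
x-coordinate, sorted with cumulative weight:
  x=1 (Alpha, w=70) cum 70
  x=3 (Epsilon, w=90) cum 160
  x=7 (Zeta, w=20) cum 180
  x=7 (Eta, w=10) cum 190
  x=9 (Gamma, w=60) cum 250
  x=10 (Beta, w=300) cum 550  ← median
  x=10 (Delta, w=250) cum 800
  x=10 (Theta, w=60) cum 860
⇒ x* = 10
y-coordinate, sorted with cumulative weight:
  y=1 (Eta, w=10) cum 10
  y=2 (Gamma, w=60) cum 70
  y=4 (Alpha, w=70) cum 140
  y=4 (Delta, w=250) cum 390
  y=5 (Zeta, w=20) cum 410
  y=6 (Epsilon, w=90) cum 500  ← median
  y=8 (Beta, w=300) cum 800
  y=10 (Theta, w=60) cum 860
⇒ y* = 6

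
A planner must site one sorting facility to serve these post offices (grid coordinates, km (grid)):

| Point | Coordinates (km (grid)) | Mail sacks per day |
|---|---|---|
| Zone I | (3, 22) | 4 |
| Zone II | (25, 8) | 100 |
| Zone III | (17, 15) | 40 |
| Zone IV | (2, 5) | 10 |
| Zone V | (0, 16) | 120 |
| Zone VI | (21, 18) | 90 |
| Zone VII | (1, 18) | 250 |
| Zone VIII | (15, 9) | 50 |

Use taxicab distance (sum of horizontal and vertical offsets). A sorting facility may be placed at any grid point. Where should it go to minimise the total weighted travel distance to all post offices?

Manhattan distance separates: Σwᵢ(|x−xᵢ|+|y−yᵢ|) = Σwᵢ|x−xᵢ| + Σwᵢ|y−yᵢ|, so x and y are optimised independently as 1-D weighted medians.
Total weight W = 664; half = 332.
x-coordinate, sorted with cumulative weight:
  x=0 (Zone V, w=120) cum 120
  x=1 (Zone VII, w=250) cum 370  ← median
  x=2 (Zone IV, w=10) cum 380
  x=3 (Zone I, w=4) cum 384
  x=15 (Zone VIII, w=50) cum 434
  x=17 (Zone III, w=40) cum 474
  x=21 (Zone VI, w=90) cum 564
  x=25 (Zone II, w=100) cum 664
⇒ x* = 1
y-coordinate, sorted with cumulative weight:
  y=5 (Zone IV, w=10) cum 10
  y=8 (Zone II, w=100) cum 110
  y=9 (Zone VIII, w=50) cum 160
  y=15 (Zone III, w=40) cum 200
  y=16 (Zone V, w=120) cum 320
  y=18 (Zone VI, w=90) cum 410  ← median
  y=18 (Zone VII, w=250) cum 660
  y=22 (Zone I, w=4) cum 664
⇒ y* = 18

(1, 18)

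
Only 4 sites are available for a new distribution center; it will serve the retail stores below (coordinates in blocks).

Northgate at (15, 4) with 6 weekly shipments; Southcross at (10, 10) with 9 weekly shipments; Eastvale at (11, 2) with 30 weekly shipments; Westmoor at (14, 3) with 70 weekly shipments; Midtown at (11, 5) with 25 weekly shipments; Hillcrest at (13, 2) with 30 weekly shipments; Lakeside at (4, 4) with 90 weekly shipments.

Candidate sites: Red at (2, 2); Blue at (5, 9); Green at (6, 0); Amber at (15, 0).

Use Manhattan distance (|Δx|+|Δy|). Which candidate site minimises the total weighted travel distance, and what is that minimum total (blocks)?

Green, total 2244 blocks

Total weighted distance at each candidate:
  Red (2, 2): total = 2404
  Blue (5, 9): total = 2824
  Green (6, 0): total = 2244
  Amber (15, 0): total = 2314
Minimum is at Green with total 2244 blocks.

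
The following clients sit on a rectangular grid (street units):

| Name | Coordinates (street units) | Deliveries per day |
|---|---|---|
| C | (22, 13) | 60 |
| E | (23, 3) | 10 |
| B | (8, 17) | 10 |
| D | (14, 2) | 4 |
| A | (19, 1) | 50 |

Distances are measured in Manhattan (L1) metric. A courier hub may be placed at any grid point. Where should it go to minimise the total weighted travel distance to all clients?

(22, 13)

Manhattan distance separates: Σwᵢ(|x−xᵢ|+|y−yᵢ|) = Σwᵢ|x−xᵢ| + Σwᵢ|y−yᵢ|, so x and y are optimised independently as 1-D weighted medians.
Total weight W = 134; half = 67.
x-coordinate, sorted with cumulative weight:
  x=8 (B, w=10) cum 10
  x=14 (D, w=4) cum 14
  x=19 (A, w=50) cum 64
  x=22 (C, w=60) cum 124  ← median
  x=23 (E, w=10) cum 134
⇒ x* = 22
y-coordinate, sorted with cumulative weight:
  y=1 (A, w=50) cum 50
  y=2 (D, w=4) cum 54
  y=3 (E, w=10) cum 64
  y=13 (C, w=60) cum 124  ← median
  y=17 (B, w=10) cum 134
⇒ y* = 13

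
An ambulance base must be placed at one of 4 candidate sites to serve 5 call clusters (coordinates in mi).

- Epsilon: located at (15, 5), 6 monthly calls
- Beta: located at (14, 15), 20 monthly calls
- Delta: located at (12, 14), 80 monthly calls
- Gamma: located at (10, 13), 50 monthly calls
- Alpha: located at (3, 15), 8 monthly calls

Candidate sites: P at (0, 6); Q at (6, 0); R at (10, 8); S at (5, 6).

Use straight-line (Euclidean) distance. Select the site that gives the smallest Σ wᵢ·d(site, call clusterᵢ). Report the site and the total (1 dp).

R, total 1031.4 mi

Total weighted distance at each candidate:
  P (0, 6): total = 2263.1
  Q (6, 0): total = 2422.7
  R (10, 8): total = 1031.4
  S (5, 6): total = 1669.1
Minimum is at R with total 1031.4 mi.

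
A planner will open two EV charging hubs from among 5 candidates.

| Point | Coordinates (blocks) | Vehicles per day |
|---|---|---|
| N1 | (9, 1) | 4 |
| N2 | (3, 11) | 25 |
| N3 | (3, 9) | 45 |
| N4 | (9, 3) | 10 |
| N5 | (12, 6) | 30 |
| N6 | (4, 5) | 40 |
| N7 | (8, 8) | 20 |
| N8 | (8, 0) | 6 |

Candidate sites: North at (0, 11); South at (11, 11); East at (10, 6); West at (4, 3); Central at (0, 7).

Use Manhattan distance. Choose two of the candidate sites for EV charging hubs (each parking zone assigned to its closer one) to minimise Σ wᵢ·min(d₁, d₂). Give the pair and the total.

Evaluate every pair (each demand assigned to the nearer of the two):
  {North, East}: total = 832
  {East, West}: total = 866
  {East, Central}: total = 892
  {North, West}: total = 1010
  {South, West}: total = 1015
  {West, Central}: total = 1110
  {South, Central}: total = 1172
  {South, East}: total = 1182
  {North, South}: total = 1232
  {North, Central}: total = 1390
Best pair: {North, East} with total 832.

{North, East}, total 832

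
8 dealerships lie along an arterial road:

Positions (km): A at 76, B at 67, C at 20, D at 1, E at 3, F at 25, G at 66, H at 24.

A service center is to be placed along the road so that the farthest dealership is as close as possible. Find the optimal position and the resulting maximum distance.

The 1-center on a line is the midpoint of the two extreme points: leftmost at 1, rightmost at 76.
Optimal location = (1 + 76)/2 = 38.5; maximum distance = (76 − 1)/2 = 37.5.

location 38.5, max distance 37.5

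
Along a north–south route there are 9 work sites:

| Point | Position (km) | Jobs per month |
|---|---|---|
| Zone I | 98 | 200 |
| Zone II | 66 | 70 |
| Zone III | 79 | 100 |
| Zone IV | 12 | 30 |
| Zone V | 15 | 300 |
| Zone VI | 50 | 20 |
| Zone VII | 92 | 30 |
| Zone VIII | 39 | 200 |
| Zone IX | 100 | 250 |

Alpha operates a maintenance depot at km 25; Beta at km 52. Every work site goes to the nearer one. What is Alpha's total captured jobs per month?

330

The indifferent point is the midpoint (25+52)/2 = 38.5; work sites left of it (closer to Alpha at 25) go to Alpha, those right go to Beta.
  Zone IV at 12 (w=30) → Alpha
  Zone V at 15 (w=300) → Alpha
  Zone VIII at 39 (w=200) → Beta
  Zone VI at 50 (w=20) → Beta
  Zone II at 66 (w=70) → Beta
  Zone III at 79 (w=100) → Beta
  Zone VII at 92 (w=30) → Beta
  Zone I at 98 (w=200) → Beta
  Zone IX at 100 (w=250) → Beta
Alpha captures 330; Beta captures 870.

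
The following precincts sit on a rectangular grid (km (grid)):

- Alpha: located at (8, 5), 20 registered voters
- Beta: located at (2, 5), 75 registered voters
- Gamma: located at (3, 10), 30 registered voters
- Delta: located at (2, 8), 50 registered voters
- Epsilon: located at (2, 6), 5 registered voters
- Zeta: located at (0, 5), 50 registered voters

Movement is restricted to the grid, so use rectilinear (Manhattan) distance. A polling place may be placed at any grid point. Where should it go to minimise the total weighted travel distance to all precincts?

Manhattan distance separates: Σwᵢ(|x−xᵢ|+|y−yᵢ|) = Σwᵢ|x−xᵢ| + Σwᵢ|y−yᵢ|, so x and y are optimised independently as 1-D weighted medians.
Total weight W = 230; half = 115.
x-coordinate, sorted with cumulative weight:
  x=0 (Zeta, w=50) cum 50
  x=2 (Beta, w=75) cum 125  ← median
  x=2 (Delta, w=50) cum 175
  x=2 (Epsilon, w=5) cum 180
  x=3 (Gamma, w=30) cum 210
  x=8 (Alpha, w=20) cum 230
⇒ x* = 2
y-coordinate, sorted with cumulative weight:
  y=5 (Alpha, w=20) cum 20
  y=5 (Beta, w=75) cum 95
  y=5 (Zeta, w=50) cum 145  ← median
  y=6 (Epsilon, w=5) cum 150
  y=8 (Delta, w=50) cum 200
  y=10 (Gamma, w=30) cum 230
⇒ y* = 5

(2, 5)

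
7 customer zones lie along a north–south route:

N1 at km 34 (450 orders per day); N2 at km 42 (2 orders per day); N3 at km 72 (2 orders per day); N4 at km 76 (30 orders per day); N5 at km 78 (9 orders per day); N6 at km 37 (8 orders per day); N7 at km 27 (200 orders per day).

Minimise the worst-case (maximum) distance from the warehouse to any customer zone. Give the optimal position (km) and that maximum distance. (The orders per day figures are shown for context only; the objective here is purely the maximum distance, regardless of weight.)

The 1-center on a line is the midpoint of the two extreme points: leftmost at 27, rightmost at 78.
Optimal location = (27 + 78)/2 = 52.5; maximum distance = (78 − 27)/2 = 25.5.

location 52.5, max distance 25.5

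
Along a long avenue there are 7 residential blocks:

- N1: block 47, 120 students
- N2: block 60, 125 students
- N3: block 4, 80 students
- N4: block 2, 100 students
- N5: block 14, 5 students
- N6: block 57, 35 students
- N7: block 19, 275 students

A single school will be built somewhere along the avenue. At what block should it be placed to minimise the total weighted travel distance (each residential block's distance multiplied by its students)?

x = 19

For a sum of weighted absolute distances on a line, the optimum is the weighted median (not the mean). Total weight W = 740; half-weight = 370.
Sort by position and accumulate weight:
  block 2 (N4, w=100) → cum 100
  block 4 (N3, w=80) → cum 180
  block 14 (N5, w=5) → cum 185
  block 19 (N7, w=275) → cum 460  ≥ 370 → median here
  block 47 (N1, w=120) → cum 580
  block 57 (N6, w=35) → cum 615
  block 60 (N2, w=125) → cum 740
Optimal location: block 19.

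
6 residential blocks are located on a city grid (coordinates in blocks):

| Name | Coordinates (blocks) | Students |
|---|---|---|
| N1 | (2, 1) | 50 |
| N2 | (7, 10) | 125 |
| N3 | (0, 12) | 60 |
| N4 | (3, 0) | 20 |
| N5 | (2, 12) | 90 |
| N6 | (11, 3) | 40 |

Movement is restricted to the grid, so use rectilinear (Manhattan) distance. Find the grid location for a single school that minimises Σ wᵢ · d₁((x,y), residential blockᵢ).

Manhattan distance separates: Σwᵢ(|x−xᵢ|+|y−yᵢ|) = Σwᵢ|x−xᵢ| + Σwᵢ|y−yᵢ|, so x and y are optimised independently as 1-D weighted medians.
Total weight W = 385; half = 192.5.
x-coordinate, sorted with cumulative weight:
  x=0 (N3, w=60) cum 60
  x=2 (N1, w=50) cum 110
  x=2 (N5, w=90) cum 200  ← median
  x=3 (N4, w=20) cum 220
  x=7 (N2, w=125) cum 345
  x=11 (N6, w=40) cum 385
⇒ x* = 2
y-coordinate, sorted with cumulative weight:
  y=0 (N4, w=20) cum 20
  y=1 (N1, w=50) cum 70
  y=3 (N6, w=40) cum 110
  y=10 (N2, w=125) cum 235  ← median
  y=12 (N3, w=60) cum 295
  y=12 (N5, w=90) cum 385
⇒ y* = 10

(2, 10)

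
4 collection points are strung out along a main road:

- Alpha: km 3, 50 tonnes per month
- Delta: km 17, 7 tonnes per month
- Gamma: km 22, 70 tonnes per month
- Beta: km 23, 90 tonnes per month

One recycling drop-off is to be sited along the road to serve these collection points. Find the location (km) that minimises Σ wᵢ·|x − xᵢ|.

x = 22

For a sum of weighted absolute distances on a line, the optimum is the weighted median (not the mean). Total weight W = 217; half-weight = 108.5.
Sort by position and accumulate weight:
  km 3 (Alpha, w=50) → cum 50
  km 17 (Delta, w=7) → cum 57
  km 22 (Gamma, w=70) → cum 127  ≥ 108.5 → median here
  km 23 (Beta, w=90) → cum 217
Optimal location: km 22.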